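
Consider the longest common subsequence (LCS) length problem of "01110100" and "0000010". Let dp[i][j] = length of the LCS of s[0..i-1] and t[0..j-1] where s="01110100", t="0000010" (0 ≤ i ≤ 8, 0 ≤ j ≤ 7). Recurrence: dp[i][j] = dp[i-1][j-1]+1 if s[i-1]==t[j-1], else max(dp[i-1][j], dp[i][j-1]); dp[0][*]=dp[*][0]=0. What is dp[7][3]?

3

   ''  0  0  0  0  0  1  0
''  0  0  0  0  0  0  0  0
 0  0  1  1  1  1  1  1  1
 1  0  1  1  1  1  1  2  2
 1  0  1  1  1  1  1  2  2
 1  0  1  1  1  1  1  2  2
 0  0  1  2  2  2  2  2  3
 1  0  1  2  2  2  2  3  3
 0  0  1  2  3  3  3  3  4
 0  0  1  2  3  4  4  4  4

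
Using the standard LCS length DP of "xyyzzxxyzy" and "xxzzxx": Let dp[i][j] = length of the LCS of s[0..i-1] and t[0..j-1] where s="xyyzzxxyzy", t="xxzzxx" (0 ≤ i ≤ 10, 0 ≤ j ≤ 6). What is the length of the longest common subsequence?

   ''  x  x  z  z  x  x
''  0  0  0  0  0  0  0
 x  0  1  1  1  1  1  1
 y  0  1  1  1  1  1  1
 y  0  1  1  1  1  1  1
 z  0  1  1  2  2  2  2
 z  0  1  1  2  3  3  3
 x  0  1  2  2  3  4  4
 x  0  1  2  2  3  4  5
 y  0  1  2  2  3  4  5
 z  0  1  2  3  3  4  5
 y  0  1  2  3  3  4  5

5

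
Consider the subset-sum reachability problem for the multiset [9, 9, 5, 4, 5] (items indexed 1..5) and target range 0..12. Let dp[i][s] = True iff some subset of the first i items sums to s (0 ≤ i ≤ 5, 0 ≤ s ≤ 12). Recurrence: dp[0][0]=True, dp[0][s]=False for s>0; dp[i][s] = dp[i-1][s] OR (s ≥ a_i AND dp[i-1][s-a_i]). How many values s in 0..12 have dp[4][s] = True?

i\s   0   1   2   3   4   5   6   7   8   9  10  11  12
  0   T   F   F   F   F   F   F   F   F   F   F   F   F
  1   T   F   F   F   F   F   F   F   F   T   F   F   F
  2   T   F   F   F   F   F   F   F   F   T   F   F   F
  3   T   F   F   F   F   T   F   F   F   T   F   F   F
  4   T   F   F   F   T   T   F   F   F   T   F   F   F
  5   T   F   F   F   T   T   F   F   F   T   T   F   F

4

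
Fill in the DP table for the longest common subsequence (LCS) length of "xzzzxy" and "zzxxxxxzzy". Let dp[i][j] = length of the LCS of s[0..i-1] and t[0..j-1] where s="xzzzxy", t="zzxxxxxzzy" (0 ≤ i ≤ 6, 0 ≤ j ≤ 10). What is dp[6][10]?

4

   ''  z  z  x  x  x  x  x  z  z  y
''  0  0  0  0  0  0  0  0  0  0  0
 x  0  0  0  1  1  1  1  1  1  1  1
 z  0  1  1  1  1  1  1  1  2  2  2
 z  0  1  2  2  2  2  2  2  2  3  3
 z  0  1  2  2  2  2  2  2  3  3  3
 x  0  1  2  3  3  3  3  3  3  3  3
 y  0  1  2  3  3  3  3  3  3  3  4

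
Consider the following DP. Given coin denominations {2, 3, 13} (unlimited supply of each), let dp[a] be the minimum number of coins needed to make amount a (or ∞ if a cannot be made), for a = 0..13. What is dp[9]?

 a  0  1  2  3  4  5  6  7  8  9 10 11 12 13
dp  0  -  1  1  2  2  2  3  3  3  4  4  4  1
(- denotes ∞ / unreachable)

3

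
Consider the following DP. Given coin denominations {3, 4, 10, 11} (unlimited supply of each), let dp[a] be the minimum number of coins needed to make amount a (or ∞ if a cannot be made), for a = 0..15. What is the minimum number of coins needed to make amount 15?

2

 a  0  1  2  3  4  5  6  7  8  9 10 11 12 13 14 15
dp  0  -  -  1  1  -  2  2  2  3  1  1  3  2  2  2
(- denotes ∞ / unreachable)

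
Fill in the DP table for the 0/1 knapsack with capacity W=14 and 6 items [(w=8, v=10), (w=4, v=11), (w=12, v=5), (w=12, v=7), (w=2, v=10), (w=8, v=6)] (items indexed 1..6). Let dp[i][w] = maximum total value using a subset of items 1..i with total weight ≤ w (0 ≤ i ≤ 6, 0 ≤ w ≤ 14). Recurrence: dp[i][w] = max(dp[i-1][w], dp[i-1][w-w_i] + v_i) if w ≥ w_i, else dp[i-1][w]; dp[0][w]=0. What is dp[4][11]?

11

i\w   0   1   2   3   4   5   6   7   8   9  10  11  12  13  14
  0   0   0   0   0   0   0   0   0   0   0   0   0   0   0   0
  1   0   0   0   0   0   0   0   0  10  10  10  10  10  10  10
  2   0   0   0   0  11  11  11  11  11  11  11  11  21  21  21
  3   0   0   0   0  11  11  11  11  11  11  11  11  21  21  21
  4   0   0   0   0  11  11  11  11  11  11  11  11  21  21  21
  5   0   0  10  10  11  11  21  21  21  21  21  21  21  21  31
  6   0   0  10  10  11  11  21  21  21  21  21  21  21  21  31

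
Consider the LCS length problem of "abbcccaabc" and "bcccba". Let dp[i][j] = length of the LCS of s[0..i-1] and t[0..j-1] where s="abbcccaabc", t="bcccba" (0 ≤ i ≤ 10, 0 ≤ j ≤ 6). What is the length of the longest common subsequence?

   ''  b  c  c  c  b  a
''  0  0  0  0  0  0  0
 a  0  0  0  0  0  0  1
 b  0  1  1  1  1  1  1
 b  0  1  1  1  1  2  2
 c  0  1  2  2  2  2  2
 c  0  1  2  3  3  3  3
 c  0  1  2  3  4  4  4
 a  0  1  2  3  4  4  5
 a  0  1  2  3  4  4  5
 b  0  1  2  3  4  5  5
 c  0  1  2  3  4  5  5

5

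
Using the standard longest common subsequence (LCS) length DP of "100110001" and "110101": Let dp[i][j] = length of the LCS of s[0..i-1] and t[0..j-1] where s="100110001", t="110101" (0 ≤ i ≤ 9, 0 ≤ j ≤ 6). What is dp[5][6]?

   ''  1  1  0  1  0  1
''  0  0  0  0  0  0  0
 1  0  1  1  1  1  1  1
 0  0  1  1  2  2  2  2
 0  0  1  1  2  2  3  3
 1  0  1  2  2  3  3  4
 1  0  1  2  2  3  3  4
 0  0  1  2  3  3  4  4
 0  0  1  2  3  3  4  4
 0  0  1  2  3  3  4  4
 1  0  1  2  3  4  4  5

4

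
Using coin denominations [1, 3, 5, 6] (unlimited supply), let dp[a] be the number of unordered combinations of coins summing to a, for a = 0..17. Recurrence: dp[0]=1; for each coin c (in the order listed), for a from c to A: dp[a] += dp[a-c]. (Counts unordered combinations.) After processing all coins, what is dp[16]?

23

after  coin     0     1     2     3     4     5     6     7     8     9    10    11    12    13    14    15    16    17
          1     1     1     1     1     1     1     1     1     1     1     1     1     1     1     1     1     1     1
          3     1     1     1     2     2     2     3     3     3     4     4     4     5     5     5     6     6     6
          5     1     1     1     2     2     3     4     4     5     6     7     8     9    10    11    13    14    15
          6     1     1     1     2     2     3     5     5     6     8     9    11    14    15    17    21    23    26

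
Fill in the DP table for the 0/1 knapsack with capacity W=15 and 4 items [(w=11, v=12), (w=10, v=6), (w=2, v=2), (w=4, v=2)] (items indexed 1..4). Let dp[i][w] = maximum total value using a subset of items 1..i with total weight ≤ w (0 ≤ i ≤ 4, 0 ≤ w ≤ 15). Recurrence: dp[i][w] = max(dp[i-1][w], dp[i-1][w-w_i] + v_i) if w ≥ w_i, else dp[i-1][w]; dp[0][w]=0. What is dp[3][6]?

i\w   0   1   2   3   4   5   6   7   8   9  10  11  12  13  14  15
  0   0   0   0   0   0   0   0   0   0   0   0   0   0   0   0   0
  1   0   0   0   0   0   0   0   0   0   0   0  12  12  12  12  12
  2   0   0   0   0   0   0   0   0   0   0   6  12  12  12  12  12
  3   0   0   2   2   2   2   2   2   2   2   6  12  12  14  14  14
  4   0   0   2   2   2   2   4   4   4   4   6  12  12  14  14  14

2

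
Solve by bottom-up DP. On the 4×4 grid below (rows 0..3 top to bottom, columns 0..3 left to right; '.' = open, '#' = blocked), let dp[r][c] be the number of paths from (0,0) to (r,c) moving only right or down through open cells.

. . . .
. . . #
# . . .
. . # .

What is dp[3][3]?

r\c   0   1   2   3
  0   1   1   1   1
  1   1   2   3   0
  2   0   2   5   5
  3   0   2   0   5

5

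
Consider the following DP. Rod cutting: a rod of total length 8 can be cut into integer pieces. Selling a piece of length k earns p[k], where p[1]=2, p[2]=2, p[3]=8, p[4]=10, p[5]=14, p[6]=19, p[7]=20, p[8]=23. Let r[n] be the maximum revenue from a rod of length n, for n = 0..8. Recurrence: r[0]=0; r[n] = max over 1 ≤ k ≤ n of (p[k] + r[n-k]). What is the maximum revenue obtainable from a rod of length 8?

23

   n    0    1    2    3    4    5    6    7    8
r[n]    0    2    4    8   10   14   19   21   23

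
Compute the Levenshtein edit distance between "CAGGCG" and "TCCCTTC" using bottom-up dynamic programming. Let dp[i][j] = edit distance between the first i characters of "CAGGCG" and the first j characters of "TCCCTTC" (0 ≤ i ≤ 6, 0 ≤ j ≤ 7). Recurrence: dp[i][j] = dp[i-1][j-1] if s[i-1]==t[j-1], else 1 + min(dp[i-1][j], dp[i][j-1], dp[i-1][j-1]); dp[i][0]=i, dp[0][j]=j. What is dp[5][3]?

4

   ''  T  C  C  C  T  T  C
''  0  1  2  3  4  5  6  7
 C  1  1  1  2  3  4  5  6
 A  2  2  2  2  3  4  5  6
 G  3  3  3  3  3  4  5  6
 G  4  4  4  4  4  4  5  6
 C  5  5  4  4  4  5  5  5
 G  6  6  5  5  5  5  6  6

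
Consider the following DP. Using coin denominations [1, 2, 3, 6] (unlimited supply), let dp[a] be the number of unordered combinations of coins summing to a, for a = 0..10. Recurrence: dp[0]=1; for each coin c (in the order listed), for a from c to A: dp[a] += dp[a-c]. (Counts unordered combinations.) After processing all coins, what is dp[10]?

18

after  coin     0     1     2     3     4     5     6     7     8     9    10
          1     1     1     1     1     1     1     1     1     1     1     1
          2     1     1     2     2     3     3     4     4     5     5     6
          3     1     1     2     3     4     5     7     8    10    12    14
          6     1     1     2     3     4     5     8     9    12    15    18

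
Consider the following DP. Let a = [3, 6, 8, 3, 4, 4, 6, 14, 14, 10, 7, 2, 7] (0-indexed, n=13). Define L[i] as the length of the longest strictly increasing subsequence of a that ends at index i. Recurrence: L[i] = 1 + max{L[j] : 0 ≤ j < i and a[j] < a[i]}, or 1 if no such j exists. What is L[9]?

4

   i    0    1    2    3    4    5    6    7    8    9   10   11   12
a[i]    3    6    8    3    4    4    6   14   14   10    7    2    7
L[i]    1    2    3    1    2    2    3    4    4    4    4    1    4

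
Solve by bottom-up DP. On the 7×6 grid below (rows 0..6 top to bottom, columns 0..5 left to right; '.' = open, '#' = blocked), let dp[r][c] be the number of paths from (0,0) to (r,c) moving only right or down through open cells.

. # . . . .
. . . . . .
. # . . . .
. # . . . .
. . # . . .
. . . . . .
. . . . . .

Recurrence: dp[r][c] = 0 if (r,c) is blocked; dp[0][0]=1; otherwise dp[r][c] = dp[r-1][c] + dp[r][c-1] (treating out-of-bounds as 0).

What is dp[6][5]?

r\c   0   1   2   3   4   5
  0   1   0   0   0   0   0
  1   1   1   1   1   1   1
  2   1   0   1   2   3   4
  3   1   0   1   3   6  10
  4   1   1   0   3   9  19
  5   1   2   2   5  14  33
  6   1   3   5  10  24  57

57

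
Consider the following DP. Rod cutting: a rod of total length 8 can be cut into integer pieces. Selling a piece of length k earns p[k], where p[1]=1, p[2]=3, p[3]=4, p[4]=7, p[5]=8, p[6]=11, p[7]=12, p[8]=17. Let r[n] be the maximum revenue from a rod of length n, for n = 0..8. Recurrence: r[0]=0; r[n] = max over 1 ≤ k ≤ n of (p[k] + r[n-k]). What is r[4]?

7

   n    0    1    2    3    4    5    6    7    8
r[n]    0    1    3    4    7    8   11   12   17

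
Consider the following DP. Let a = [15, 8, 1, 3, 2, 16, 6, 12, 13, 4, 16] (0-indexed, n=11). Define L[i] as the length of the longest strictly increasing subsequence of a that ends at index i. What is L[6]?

   i    0    1    2    3    4    5    6    7    8    9   10
a[i]   15    8    1    3    2   16    6   12   13    4   16
L[i]    1    1    1    2    2    3    3    4    5    3    6

3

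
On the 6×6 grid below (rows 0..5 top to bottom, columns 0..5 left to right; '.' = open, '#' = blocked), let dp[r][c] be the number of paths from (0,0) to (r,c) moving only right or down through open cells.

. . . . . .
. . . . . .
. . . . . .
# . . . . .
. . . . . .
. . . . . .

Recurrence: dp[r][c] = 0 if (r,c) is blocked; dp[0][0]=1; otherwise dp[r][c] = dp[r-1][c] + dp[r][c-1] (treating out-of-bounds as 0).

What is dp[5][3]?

46

r\c   0   1   2   3   4   5
  0   1   1   1   1   1   1
  1   1   2   3   4   5   6
  2   1   3   6  10  15  21
  3   0   3   9  19  34  55
  4   0   3  12  31  65 120
  5   0   3  15  46 111 231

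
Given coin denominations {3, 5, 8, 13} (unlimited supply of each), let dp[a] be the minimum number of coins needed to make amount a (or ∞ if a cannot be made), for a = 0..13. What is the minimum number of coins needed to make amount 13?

1

 a  0  1  2  3  4  5  6  7  8  9 10 11 12 13
dp  0  -  -  1  -  1  2  -  1  3  2  2  4  1
(- denotes ∞ / unreachable)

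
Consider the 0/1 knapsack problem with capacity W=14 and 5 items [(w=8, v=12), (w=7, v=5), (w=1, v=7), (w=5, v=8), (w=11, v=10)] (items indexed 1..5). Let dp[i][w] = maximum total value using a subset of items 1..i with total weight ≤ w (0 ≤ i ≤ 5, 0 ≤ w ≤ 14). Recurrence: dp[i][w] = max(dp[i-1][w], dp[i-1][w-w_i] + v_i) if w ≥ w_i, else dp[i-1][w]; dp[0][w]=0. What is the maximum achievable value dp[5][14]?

i\w   0   1   2   3   4   5   6   7   8   9  10  11  12  13  14
  0   0   0   0   0   0   0   0   0   0   0   0   0   0   0   0
  1   0   0   0   0   0   0   0   0  12  12  12  12  12  12  12
  2   0   0   0   0   0   0   0   5  12  12  12  12  12  12  12
  3   0   7   7   7   7   7   7   7  12  19  19  19  19  19  19
  4   0   7   7   7   7   8  15  15  15  19  19  19  19  20  27
  5   0   7   7   7   7   8  15  15  15  19  19  19  19  20  27

27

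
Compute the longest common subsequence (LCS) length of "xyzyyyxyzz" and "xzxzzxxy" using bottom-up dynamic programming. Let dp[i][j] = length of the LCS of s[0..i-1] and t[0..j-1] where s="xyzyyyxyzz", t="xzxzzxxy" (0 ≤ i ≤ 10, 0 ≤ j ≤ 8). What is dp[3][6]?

2

   ''  x  z  x  z  z  x  x  y
''  0  0  0  0  0  0  0  0  0
 x  0  1  1  1  1  1  1  1  1
 y  0  1  1  1  1  1  1  1  2
 z  0  1  2  2  2  2  2  2  2
 y  0  1  2  2  2  2  2  2  3
 y  0  1  2  2  2  2  2  2  3
 y  0  1  2  2  2  2  2  2  3
 x  0  1  2  3  3  3  3  3  3
 y  0  1  2  3  3  3  3  3  4
 z  0  1  2  3  4  4  4  4  4
 z  0  1  2  3  4  5  5  5  5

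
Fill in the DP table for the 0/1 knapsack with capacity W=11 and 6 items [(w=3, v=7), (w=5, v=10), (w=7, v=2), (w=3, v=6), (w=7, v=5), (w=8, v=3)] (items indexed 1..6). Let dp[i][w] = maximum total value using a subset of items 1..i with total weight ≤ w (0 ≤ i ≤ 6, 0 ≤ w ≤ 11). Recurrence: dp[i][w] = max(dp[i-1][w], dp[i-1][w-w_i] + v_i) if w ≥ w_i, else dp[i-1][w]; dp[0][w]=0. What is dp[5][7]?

13

i\w   0   1   2   3   4   5   6   7   8   9  10  11
  0   0   0   0   0   0   0   0   0   0   0   0   0
  1   0   0   0   7   7   7   7   7   7   7   7   7
  2   0   0   0   7   7  10  10  10  17  17  17  17
  3   0   0   0   7   7  10  10  10  17  17  17  17
  4   0   0   0   7   7  10  13  13  17  17  17  23
  5   0   0   0   7   7  10  13  13  17  17  17  23
  6   0   0   0   7   7  10  13  13  17  17  17  23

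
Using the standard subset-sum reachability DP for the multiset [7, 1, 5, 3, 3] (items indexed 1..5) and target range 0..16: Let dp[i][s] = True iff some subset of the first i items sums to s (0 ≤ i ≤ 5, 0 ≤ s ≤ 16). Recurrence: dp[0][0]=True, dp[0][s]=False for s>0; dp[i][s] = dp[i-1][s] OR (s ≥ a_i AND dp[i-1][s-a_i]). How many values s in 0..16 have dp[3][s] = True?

i\s   0   1   2   3   4   5   6   7   8   9  10  11  12  13  14  15  16
  0   T   F   F   F   F   F   F   F   F   F   F   F   F   F   F   F   F
  1   T   F   F   F   F   F   F   T   F   F   F   F   F   F   F   F   F
  2   T   T   F   F   F   F   F   T   T   F   F   F   F   F   F   F   F
  3   T   T   F   F   F   T   T   T   T   F   F   F   T   T   F   F   F
  4   T   T   F   T   T   T   T   T   T   T   T   T   T   T   F   T   T
  5   T   T   F   T   T   T   T   T   T   T   T   T   T   T   T   T   T

8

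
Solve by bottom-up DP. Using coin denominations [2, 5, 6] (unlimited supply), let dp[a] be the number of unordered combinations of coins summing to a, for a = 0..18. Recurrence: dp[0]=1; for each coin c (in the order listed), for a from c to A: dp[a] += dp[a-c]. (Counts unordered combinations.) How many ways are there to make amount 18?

after  coin     0     1     2     3     4     5     6     7     8     9    10    11    12    13    14    15    16    17    18
          2     1     0     1     0     1     0     1     0     1     0     1     0     1     0     1     0     1     0     1
          5     1     0     1     0     1     1     1     1     1     1     2     1     2     1     2     2     2     2     2
          6     1     0     1     0     1     1     2     1     2     1     3     2     4     2     4     3     5     4     6

6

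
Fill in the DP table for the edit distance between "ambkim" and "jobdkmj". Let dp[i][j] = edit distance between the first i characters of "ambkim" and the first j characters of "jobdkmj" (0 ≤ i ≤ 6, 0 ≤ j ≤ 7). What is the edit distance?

   ''  j  o  b  d  k  m  j
''  0  1  2  3  4  5  6  7
 a  1  1  2  3  4  5  6  7
 m  2  2  2  3  4  5  5  6
 b  3  3  3  2  3  4  5  6
 k  4  4  4  3  3  3  4  5
 i  5  5  5  4  4  4  4  5
 m  6  6  6  5  5  5  4  5

5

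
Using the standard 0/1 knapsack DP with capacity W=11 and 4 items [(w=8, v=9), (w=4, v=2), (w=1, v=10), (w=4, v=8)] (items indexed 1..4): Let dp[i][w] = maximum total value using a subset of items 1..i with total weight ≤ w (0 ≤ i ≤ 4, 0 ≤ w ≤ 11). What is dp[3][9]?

19

i\w   0   1   2   3   4   5   6   7   8   9  10  11
  0   0   0   0   0   0   0   0   0   0   0   0   0
  1   0   0   0   0   0   0   0   0   9   9   9   9
  2   0   0   0   0   2   2   2   2   9   9   9   9
  3   0  10  10  10  10  12  12  12  12  19  19  19
  4   0  10  10  10  10  18  18  18  18  20  20  20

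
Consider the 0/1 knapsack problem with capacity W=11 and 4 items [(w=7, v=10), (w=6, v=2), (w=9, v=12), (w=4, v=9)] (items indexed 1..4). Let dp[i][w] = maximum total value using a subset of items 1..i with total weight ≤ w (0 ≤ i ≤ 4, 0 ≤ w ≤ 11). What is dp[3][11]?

12

i\w   0   1   2   3   4   5   6   7   8   9  10  11
  0   0   0   0   0   0   0   0   0   0   0   0   0
  1   0   0   0   0   0   0   0  10  10  10  10  10
  2   0   0   0   0   0   0   2  10  10  10  10  10
  3   0   0   0   0   0   0   2  10  10  12  12  12
  4   0   0   0   0   9   9   9  10  10  12  12  19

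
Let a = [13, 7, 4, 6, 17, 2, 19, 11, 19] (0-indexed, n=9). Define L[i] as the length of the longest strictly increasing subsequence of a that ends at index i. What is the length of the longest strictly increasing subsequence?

4

   i    0    1    2    3    4    5    6    7    8
a[i]   13    7    4    6   17    2   19   11   19
L[i]    1    1    1    2    3    1    4    3    4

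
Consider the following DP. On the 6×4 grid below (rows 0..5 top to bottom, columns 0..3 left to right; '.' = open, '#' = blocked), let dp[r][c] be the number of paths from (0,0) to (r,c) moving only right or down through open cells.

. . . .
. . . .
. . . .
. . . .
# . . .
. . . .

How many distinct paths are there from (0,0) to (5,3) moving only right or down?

r\c   0   1   2   3
  0   1   1   1   1
  1   1   2   3   4
  2   1   3   6  10
  3   1   4  10  20
  4   0   4  14  34
  5   0   4  18  52

52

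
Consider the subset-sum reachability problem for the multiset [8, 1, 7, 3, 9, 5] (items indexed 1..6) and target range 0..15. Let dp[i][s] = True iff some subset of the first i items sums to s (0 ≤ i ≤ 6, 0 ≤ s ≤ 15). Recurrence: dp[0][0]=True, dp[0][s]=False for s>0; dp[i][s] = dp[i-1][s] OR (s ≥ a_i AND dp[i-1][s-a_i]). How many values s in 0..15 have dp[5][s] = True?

i\s   0   1   2   3   4   5   6   7   8   9  10  11  12  13  14  15
  0   T   F   F   F   F   F   F   F   F   F   F   F   F   F   F   F
  1   T   F   F   F   F   F   F   F   T   F   F   F   F   F   F   F
  2   T   T   F   F   F   F   F   F   T   T   F   F   F   F   F   F
  3   T   T   F   F   F   F   F   T   T   T   F   F   F   F   F   T
  4   T   T   F   T   T   F   F   T   T   T   T   T   T   F   F   T
  5   T   T   F   T   T   F   F   T   T   T   T   T   T   T   F   T
  6   T   T   F   T   T   T   T   T   T   T   T   T   T   T   T   T

12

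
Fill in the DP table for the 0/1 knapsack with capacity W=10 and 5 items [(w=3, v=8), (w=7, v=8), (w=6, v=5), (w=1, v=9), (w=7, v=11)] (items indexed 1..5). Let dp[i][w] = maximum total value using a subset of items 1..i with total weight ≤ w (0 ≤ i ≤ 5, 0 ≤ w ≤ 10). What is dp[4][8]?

i\w   0   1   2   3   4   5   6   7   8   9  10
  0   0   0   0   0   0   0   0   0   0   0   0
  1   0   0   0   8   8   8   8   8   8   8   8
  2   0   0   0   8   8   8   8   8   8   8  16
  3   0   0   0   8   8   8   8   8   8  13  16
  4   0   9   9   9  17  17  17  17  17  17  22
  5   0   9   9   9  17  17  17  17  20  20  22

17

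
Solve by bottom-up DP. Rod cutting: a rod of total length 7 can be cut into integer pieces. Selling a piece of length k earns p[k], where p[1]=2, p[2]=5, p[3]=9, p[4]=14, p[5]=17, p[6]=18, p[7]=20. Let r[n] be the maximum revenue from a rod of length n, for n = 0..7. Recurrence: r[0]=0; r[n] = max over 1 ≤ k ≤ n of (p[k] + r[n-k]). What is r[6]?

   n    0    1    2    3    4    5    6    7
r[n]    0    2    5    9   14   17   19   23

19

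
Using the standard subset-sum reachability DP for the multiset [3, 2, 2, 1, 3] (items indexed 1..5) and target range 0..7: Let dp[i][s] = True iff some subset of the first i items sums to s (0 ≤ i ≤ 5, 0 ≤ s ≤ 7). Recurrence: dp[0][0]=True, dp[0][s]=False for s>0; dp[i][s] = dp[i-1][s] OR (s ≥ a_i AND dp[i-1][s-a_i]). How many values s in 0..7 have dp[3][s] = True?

i\s   0   1   2   3   4   5   6   7
  0   T   F   F   F   F   F   F   F
  1   T   F   F   T   F   F   F   F
  2   T   F   T   T   F   T   F   F
  3   T   F   T   T   T   T   F   T
  4   T   T   T   T   T   T   T   T
  5   T   T   T   T   T   T   T   T

6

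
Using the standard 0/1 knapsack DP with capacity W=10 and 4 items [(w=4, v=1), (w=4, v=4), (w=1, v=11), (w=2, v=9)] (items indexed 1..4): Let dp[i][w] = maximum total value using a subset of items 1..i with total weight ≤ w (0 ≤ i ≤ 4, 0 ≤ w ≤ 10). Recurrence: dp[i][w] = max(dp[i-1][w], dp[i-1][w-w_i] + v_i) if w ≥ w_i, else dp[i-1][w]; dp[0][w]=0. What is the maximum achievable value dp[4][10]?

i\w   0   1   2   3   4   5   6   7   8   9  10
  0   0   0   0   0   0   0   0   0   0   0   0
  1   0   0   0   0   1   1   1   1   1   1   1
  2   0   0   0   0   4   4   4   4   5   5   5
  3   0  11  11  11  11  15  15  15  15  16  16
  4   0  11  11  20  20  20  20  24  24  24  24

24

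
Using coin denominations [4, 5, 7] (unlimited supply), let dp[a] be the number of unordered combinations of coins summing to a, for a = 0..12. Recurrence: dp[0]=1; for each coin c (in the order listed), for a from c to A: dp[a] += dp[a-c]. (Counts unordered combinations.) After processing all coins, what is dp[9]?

1

after  coin     0     1     2     3     4     5     6     7     8     9    10    11    12
          4     1     0     0     0     1     0     0     0     1     0     0     0     1
          5     1     0     0     0     1     1     0     0     1     1     1     0     1
          7     1     0     0     0     1     1     0     1     1     1     1     1     2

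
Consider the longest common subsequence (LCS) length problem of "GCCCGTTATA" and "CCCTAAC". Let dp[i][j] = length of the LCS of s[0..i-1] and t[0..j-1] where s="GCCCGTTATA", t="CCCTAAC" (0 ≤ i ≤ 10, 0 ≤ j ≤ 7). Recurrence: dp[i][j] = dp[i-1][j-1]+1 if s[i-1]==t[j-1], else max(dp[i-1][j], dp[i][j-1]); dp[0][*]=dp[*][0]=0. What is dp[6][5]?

4

   ''  C  C  C  T  A  A  C
''  0  0  0  0  0  0  0  0
 G  0  0  0  0  0  0  0  0
 C  0  1  1  1  1  1  1  1
 C  0  1  2  2  2  2  2  2
 C  0  1  2  3  3  3  3  3
 G  0  1  2  3  3  3  3  3
 T  0  1  2  3  4  4  4  4
 T  0  1  2  3  4  4  4  4
 A  0  1  2  3  4  5  5  5
 T  0  1  2  3  4  5  5  5
 A  0  1  2  3  4  5  6  6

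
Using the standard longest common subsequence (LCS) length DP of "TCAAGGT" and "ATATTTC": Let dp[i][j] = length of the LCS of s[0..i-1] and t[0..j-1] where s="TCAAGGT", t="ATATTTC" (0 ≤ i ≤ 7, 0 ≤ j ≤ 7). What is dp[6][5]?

2

   ''  A  T  A  T  T  T  C
''  0  0  0  0  0  0  0  0
 T  0  0  1  1  1  1  1  1
 C  0  0  1  1  1  1  1  2
 A  0  1  1  2  2  2  2  2
 A  0  1  1  2  2  2  2  2
 G  0  1  1  2  2  2  2  2
 G  0  1  1  2  2  2  2  2
 T  0  1  2  2  3  3  3  3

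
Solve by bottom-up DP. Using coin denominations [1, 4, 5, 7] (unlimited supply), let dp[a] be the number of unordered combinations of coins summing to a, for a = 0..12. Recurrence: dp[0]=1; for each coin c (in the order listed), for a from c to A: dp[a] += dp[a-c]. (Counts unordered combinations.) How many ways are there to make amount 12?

10

after  coin     0     1     2     3     4     5     6     7     8     9    10    11    12
          1     1     1     1     1     1     1     1     1     1     1     1     1     1
          4     1     1     1     1     2     2     2     2     3     3     3     3     4
          5     1     1     1     1     2     3     3     3     4     5     6     6     7
          7     1     1     1     1     2     3     3     4     5     6     7     8    10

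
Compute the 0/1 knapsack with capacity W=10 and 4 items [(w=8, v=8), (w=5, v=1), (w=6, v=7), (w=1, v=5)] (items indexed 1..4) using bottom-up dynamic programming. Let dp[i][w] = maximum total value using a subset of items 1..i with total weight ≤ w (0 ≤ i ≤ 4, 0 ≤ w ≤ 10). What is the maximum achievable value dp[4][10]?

i\w   0   1   2   3   4   5   6   7   8   9  10
  0   0   0   0   0   0   0   0   0   0   0   0
  1   0   0   0   0   0   0   0   0   8   8   8
  2   0   0   0   0   0   1   1   1   8   8   8
  3   0   0   0   0   0   1   7   7   8   8   8
  4   0   5   5   5   5   5   7  12  12  13  13

13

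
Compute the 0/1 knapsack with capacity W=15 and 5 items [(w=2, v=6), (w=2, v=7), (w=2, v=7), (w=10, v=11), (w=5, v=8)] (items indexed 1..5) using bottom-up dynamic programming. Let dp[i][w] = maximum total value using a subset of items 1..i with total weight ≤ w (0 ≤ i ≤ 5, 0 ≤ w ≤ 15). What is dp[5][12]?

28

i\w   0   1   2   3   4   5   6   7   8   9  10  11  12  13  14  15
  0   0   0   0   0   0   0   0   0   0   0   0   0   0   0   0   0
  1   0   0   6   6   6   6   6   6   6   6   6   6   6   6   6   6
  2   0   0   7   7  13  13  13  13  13  13  13  13  13  13  13  13
  3   0   0   7   7  14  14  20  20  20  20  20  20  20  20  20  20
  4   0   0   7   7  14  14  20  20  20  20  20  20  20  20  25  25
  5   0   0   7   7  14  14  20  20  20  22  22  28  28  28  28  28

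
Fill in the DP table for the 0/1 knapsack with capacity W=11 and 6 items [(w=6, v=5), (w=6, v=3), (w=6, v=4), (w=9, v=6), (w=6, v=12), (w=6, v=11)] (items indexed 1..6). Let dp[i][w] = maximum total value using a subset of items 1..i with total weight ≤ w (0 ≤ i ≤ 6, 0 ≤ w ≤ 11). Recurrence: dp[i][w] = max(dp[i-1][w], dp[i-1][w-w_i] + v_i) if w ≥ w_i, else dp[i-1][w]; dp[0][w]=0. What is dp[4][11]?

i\w   0   1   2   3   4   5   6   7   8   9  10  11
  0   0   0   0   0   0   0   0   0   0   0   0   0
  1   0   0   0   0   0   0   5   5   5   5   5   5
  2   0   0   0   0   0   0   5   5   5   5   5   5
  3   0   0   0   0   0   0   5   5   5   5   5   5
  4   0   0   0   0   0   0   5   5   5   6   6   6
  5   0   0   0   0   0   0  12  12  12  12  12  12
  6   0   0   0   0   0   0  12  12  12  12  12  12

6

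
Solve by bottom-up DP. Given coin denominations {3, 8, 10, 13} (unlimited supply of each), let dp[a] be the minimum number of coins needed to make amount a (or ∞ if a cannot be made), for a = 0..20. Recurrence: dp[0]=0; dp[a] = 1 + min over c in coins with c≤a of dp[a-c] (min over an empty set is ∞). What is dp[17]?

 a  0  1  2  3  4  5  6  7  8  9 10 11 12 13 14 15 16 17 18 19 20
dp  0  -  -  1  -  -  2  -  1  3  1  2  4  1  3  5  2  4  2  3  2
(- denotes ∞ / unreachable)

4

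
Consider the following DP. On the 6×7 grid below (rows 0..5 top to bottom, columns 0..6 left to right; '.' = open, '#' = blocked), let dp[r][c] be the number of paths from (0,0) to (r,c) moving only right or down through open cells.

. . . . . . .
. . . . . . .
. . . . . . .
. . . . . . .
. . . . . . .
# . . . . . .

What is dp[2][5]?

r\c   0   1   2   3   4   5   6
  0   1   1   1   1   1   1   1
  1   1   2   3   4   5   6   7
  2   1   3   6  10  15  21  28
  3   1   4  10  20  35  56  84
  4   1   5  15  35  70 126 210
  5   0   5  20  55 125 251 461

21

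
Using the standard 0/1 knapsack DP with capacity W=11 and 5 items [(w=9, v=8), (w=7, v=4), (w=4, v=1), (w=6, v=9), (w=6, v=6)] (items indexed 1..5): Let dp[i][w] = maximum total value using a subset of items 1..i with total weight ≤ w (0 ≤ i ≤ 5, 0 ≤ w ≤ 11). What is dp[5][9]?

9

i\w   0   1   2   3   4   5   6   7   8   9  10  11
  0   0   0   0   0   0   0   0   0   0   0   0   0
  1   0   0   0   0   0   0   0   0   0   8   8   8
  2   0   0   0   0   0   0   0   4   4   8   8   8
  3   0   0   0   0   1   1   1   4   4   8   8   8
  4   0   0   0   0   1   1   9   9   9   9  10  10
  5   0   0   0   0   1   1   9   9   9   9  10  10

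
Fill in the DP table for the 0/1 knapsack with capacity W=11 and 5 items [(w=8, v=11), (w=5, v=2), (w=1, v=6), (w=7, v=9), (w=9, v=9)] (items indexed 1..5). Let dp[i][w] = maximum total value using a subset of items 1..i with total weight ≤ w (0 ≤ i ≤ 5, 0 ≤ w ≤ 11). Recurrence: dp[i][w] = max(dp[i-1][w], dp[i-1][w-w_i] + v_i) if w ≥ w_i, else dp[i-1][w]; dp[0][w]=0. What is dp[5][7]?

i\w   0   1   2   3   4   5   6   7   8   9  10  11
  0   0   0   0   0   0   0   0   0   0   0   0   0
  1   0   0   0   0   0   0   0   0  11  11  11  11
  2   0   0   0   0   0   2   2   2  11  11  11  11
  3   0   6   6   6   6   6   8   8  11  17  17  17
  4   0   6   6   6   6   6   8   9  15  17  17  17
  5   0   6   6   6   6   6   8   9  15  17  17  17

9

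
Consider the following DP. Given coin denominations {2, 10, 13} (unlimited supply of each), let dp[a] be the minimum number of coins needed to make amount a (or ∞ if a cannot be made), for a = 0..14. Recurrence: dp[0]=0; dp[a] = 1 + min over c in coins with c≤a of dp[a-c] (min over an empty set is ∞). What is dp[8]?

 a  0  1  2  3  4  5  6  7  8  9 10 11 12 13 14
dp  0  -  1  -  2  -  3  -  4  -  1  -  2  1  3
(- denotes ∞ / unreachable)

4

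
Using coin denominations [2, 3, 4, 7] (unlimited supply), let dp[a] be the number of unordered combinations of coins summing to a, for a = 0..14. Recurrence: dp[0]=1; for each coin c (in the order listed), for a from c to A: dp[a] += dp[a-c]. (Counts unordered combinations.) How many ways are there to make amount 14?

11

after  coin     0     1     2     3     4     5     6     7     8     9    10    11    12    13    14
          2     1     0     1     0     1     0     1     0     1     0     1     0     1     0     1
          3     1     0     1     1     1     1     2     1     2     2     2     2     3     2     3
          4     1     0     1     1     2     1     3     2     4     3     5     4     7     5     8
          7     1     0     1     1     2     1     3     3     4     4     6     6     8     8    11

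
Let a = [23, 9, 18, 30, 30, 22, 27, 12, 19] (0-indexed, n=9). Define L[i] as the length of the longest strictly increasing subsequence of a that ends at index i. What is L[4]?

3

   i    0    1    2    3    4    5    6    7    8
a[i]   23    9   18   30   30   22   27   12   19
L[i]    1    1    2    3    3    3    4    2    3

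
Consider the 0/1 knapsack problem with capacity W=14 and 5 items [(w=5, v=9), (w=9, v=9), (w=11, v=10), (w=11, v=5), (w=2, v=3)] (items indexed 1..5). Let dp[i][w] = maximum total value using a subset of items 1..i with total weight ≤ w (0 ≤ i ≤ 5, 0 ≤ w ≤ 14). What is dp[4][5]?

i\w   0   1   2   3   4   5   6   7   8   9  10  11  12  13  14
  0   0   0   0   0   0   0   0   0   0   0   0   0   0   0   0
  1   0   0   0   0   0   9   9   9   9   9   9   9   9   9   9
  2   0   0   0   0   0   9   9   9   9   9   9   9   9   9  18
  3   0   0   0   0   0   9   9   9   9   9   9  10  10  10  18
  4   0   0   0   0   0   9   9   9   9   9   9  10  10  10  18
  5   0   0   3   3   3   9   9  12  12  12  12  12  12  13  18

9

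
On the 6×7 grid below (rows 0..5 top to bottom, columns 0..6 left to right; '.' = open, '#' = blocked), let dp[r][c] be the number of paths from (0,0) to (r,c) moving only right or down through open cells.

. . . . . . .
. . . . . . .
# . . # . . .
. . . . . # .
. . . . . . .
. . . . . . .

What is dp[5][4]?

55

r\c   0   1   2   3   4   5   6
  0   1   1   1   1   1   1   1
  1   1   2   3   4   5   6   7
  2   0   2   5   0   5  11  18
  3   0   2   7   7  12   0  18
  4   0   2   9  16  28  28  46
  5   0   2  11  27  55  83 129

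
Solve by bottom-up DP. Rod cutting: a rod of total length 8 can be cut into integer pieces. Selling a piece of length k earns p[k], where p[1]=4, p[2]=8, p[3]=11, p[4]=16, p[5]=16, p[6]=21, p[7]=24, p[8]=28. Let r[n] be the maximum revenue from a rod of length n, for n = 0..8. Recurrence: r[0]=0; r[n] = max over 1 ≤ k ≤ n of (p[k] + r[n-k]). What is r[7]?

   n    0    1    2    3    4    5    6    7    8
r[n]    0    4    8   12   16   20   24   28   32

28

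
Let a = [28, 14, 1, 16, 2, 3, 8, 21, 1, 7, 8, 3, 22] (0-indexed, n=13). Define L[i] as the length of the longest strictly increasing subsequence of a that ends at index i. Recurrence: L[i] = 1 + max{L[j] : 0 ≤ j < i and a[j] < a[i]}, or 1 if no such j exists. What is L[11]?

3

   i    0    1    2    3    4    5    6    7    8    9   10   11   12
a[i]   28   14    1   16    2    3    8   21    1    7    8    3   22
L[i]    1    1    1    2    2    3    4    5    1    4    5    3    6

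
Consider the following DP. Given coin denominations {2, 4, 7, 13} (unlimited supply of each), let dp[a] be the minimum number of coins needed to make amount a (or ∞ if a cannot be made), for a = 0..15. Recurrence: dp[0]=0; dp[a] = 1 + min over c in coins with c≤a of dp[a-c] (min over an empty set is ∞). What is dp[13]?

1

 a  0  1  2  3  4  5  6  7  8  9 10 11 12 13 14 15
dp  0  -  1  -  1  -  2  1  2  2  3  2  3  1  2  2
(- denotes ∞ / unreachable)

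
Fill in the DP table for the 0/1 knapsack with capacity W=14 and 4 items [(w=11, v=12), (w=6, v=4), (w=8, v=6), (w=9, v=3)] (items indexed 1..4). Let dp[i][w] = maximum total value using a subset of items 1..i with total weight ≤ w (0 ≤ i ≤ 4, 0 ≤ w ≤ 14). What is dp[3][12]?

12

i\w   0   1   2   3   4   5   6   7   8   9  10  11  12  13  14
  0   0   0   0   0   0   0   0   0   0   0   0   0   0   0   0
  1   0   0   0   0   0   0   0   0   0   0   0  12  12  12  12
  2   0   0   0   0   0   0   4   4   4   4   4  12  12  12  12
  3   0   0   0   0   0   0   4   4   6   6   6  12  12  12  12
  4   0   0   0   0   0   0   4   4   6   6   6  12  12  12  12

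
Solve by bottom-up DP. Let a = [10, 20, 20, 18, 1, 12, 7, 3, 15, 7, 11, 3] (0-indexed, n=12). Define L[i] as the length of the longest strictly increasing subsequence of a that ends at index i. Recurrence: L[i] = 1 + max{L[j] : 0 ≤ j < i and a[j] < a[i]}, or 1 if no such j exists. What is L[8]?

   i    0    1    2    3    4    5    6    7    8    9   10   11
a[i]   10   20   20   18    1   12    7    3   15    7   11    3
L[i]    1    2    2    2    1    2    2    2    3    3    4    2

3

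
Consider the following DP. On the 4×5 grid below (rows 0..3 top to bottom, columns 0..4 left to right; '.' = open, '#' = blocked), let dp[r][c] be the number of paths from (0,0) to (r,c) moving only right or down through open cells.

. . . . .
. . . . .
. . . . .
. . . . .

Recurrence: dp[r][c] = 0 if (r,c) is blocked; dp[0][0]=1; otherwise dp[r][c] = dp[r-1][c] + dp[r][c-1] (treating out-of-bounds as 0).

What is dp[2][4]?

r\c   0   1   2   3   4
  0   1   1   1   1   1
  1   1   2   3   4   5
  2   1   3   6  10  15
  3   1   4  10  20  35

15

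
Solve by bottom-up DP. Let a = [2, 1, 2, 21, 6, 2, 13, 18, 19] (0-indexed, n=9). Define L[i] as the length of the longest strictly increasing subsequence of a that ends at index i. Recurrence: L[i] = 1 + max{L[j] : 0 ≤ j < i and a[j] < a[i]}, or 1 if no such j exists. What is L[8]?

   i    0    1    2    3    4    5    6    7    8
a[i]    2    1    2   21    6    2   13   18   19
L[i]    1    1    2    3    3    2    4    5    6

6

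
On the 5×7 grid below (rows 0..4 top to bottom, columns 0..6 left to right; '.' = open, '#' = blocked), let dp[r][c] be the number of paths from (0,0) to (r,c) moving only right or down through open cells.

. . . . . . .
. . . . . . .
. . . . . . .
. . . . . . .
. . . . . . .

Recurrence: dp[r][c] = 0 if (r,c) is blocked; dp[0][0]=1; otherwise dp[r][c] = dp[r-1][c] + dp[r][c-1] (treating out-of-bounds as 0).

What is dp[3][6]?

84

r\c   0   1   2   3   4   5   6
  0   1   1   1   1   1   1   1
  1   1   2   3   4   5   6   7
  2   1   3   6  10  15  21  28
  3   1   4  10  20  35  56  84
  4   1   5  15  35  70 126 210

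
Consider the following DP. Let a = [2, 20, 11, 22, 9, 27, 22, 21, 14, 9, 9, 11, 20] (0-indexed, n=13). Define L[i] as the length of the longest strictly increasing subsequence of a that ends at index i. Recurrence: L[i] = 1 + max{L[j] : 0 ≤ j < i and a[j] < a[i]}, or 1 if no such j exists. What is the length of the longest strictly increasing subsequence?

4

   i    0    1    2    3    4    5    6    7    8    9   10   11   12
a[i]    2   20   11   22    9   27   22   21   14    9    9   11   20
L[i]    1    2    2    3    2    4    3    3    3    2    2    3    4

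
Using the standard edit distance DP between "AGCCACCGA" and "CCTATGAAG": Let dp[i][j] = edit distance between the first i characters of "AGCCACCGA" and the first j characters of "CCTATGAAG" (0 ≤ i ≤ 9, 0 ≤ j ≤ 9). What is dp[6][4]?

   ''  C  C  T  A  T  G  A  A  G
''  0  1  2  3  4  5  6  7  8  9
 A  1  1  2  3  3  4  5  6  7  8
 G  2  2  2  3  4  4  4  5  6  7
 C  3  2  2  3  4  5  5  5  6  7
 C  4  3  2  3  4  5  6  6  6  7
 A  5  4  3  3  3  4  5  6  6  7
 C  6  5  4  4  4  4  5  6  7  7
 C  7  6  5  5  5  5  5  6  7  8
 G  8  7  6  6  6  6  5  6  7  7
 A  9  8  7  7  6  7  6  5  6  7

4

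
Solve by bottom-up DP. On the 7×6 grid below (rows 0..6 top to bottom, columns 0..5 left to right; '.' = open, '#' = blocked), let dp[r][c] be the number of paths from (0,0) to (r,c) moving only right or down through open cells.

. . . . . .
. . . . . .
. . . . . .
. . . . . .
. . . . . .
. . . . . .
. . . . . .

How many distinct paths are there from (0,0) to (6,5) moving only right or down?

r\c   0   1   2   3   4   5
  0   1   1   1   1   1   1
  1   1   2   3   4   5   6
  2   1   3   6  10  15  21
  3   1   4  10  20  35  56
  4   1   5  15  35  70 126
  5   1   6  21  56 126 252
  6   1   7  28  84 210 462

462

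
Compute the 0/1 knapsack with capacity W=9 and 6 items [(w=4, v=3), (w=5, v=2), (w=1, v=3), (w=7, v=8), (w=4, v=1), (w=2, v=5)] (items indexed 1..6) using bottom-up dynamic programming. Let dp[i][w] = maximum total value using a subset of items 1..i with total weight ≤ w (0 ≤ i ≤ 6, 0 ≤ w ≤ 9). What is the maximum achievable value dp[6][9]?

13

i\w   0   1   2   3   4   5   6   7   8   9
  0   0   0   0   0   0   0   0   0   0   0
  1   0   0   0   0   3   3   3   3   3   3
  2   0   0   0   0   3   3   3   3   3   5
  3   0   3   3   3   3   6   6   6   6   6
  4   0   3   3   3   3   6   6   8  11  11
  5   0   3   3   3   3   6   6   8  11  11
  6   0   3   5   8   8   8   8  11  11  13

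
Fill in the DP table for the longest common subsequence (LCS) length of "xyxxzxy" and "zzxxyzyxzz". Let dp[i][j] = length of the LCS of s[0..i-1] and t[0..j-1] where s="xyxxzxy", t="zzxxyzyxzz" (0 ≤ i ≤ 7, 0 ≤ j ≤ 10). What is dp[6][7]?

3

   ''  z  z  x  x  y  z  y  x  z  z
''  0  0  0  0  0  0  0  0  0  0  0
 x  0  0  0  1  1  1  1  1  1  1  1
 y  0  0  0  1  1  2  2  2  2  2  2
 x  0  0  0  1  2  2  2  2  3  3  3
 x  0  0  0  1  2  2  2  2  3  3  3
 z  0  1  1  1  2  2  3  3  3  4  4
 x  0  1  1  2  2  2  3  3  4  4  4
 y  0  1  1  2  2  3  3  4  4  4  4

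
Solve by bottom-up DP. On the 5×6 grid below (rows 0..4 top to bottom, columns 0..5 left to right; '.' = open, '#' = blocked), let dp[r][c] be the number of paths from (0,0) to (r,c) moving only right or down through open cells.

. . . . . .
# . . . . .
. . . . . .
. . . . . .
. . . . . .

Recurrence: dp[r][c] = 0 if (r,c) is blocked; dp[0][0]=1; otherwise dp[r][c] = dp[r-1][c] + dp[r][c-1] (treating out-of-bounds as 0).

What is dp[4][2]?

r\c   0   1   2   3   4   5
  0   1   1   1   1   1   1
  1   0   1   2   3   4   5
  2   0   1   3   6  10  15
  3   0   1   4  10  20  35
  4   0   1   5  15  35  70

5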